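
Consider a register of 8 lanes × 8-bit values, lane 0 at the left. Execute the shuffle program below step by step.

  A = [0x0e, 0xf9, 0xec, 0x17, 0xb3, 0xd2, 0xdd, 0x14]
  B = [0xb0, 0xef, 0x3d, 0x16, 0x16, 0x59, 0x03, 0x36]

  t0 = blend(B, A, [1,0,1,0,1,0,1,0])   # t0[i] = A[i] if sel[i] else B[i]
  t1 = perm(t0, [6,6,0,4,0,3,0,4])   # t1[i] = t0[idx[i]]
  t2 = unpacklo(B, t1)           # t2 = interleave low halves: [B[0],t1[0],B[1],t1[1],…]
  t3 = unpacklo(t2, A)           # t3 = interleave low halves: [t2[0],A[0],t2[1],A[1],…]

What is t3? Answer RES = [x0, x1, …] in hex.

RES = [0xb0, 0x0e, 0xdd, 0xf9, 0xef, 0xec, 0xdd, 0x17]

t0 = [0x0e, 0xef, 0xec, 0x16, 0xb3, 0x59, 0xdd, 0x36]
t1 = [0xdd, 0xdd, 0x0e, 0xb3, 0x0e, 0x16, 0x0e, 0xb3]
t2 = [0xb0, 0xdd, 0xef, 0xdd, 0x3d, 0x0e, 0x16, 0xb3]
t3 = [0xb0, 0x0e, 0xdd, 0xf9, 0xef, 0xec, 0xdd, 0x17]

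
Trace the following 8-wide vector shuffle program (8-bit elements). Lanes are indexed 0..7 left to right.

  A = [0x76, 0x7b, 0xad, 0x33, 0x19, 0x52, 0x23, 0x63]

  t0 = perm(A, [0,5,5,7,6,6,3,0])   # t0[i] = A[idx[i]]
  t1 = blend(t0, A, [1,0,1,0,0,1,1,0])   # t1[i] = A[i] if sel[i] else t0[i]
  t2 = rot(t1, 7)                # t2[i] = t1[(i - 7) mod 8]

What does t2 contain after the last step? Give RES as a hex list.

RES = [ 0x52  0xad  0x63  0x23  0x52  0x23  0x76  0x76 ]

t0 = [0x76, 0x52, 0x52, 0x63, 0x23, 0x23, 0x33, 0x76]
t1 = [0x76, 0x52, 0xad, 0x63, 0x23, 0x52, 0x23, 0x76]
t2 = [0x52, 0xad, 0x63, 0x23, 0x52, 0x23, 0x76, 0x76]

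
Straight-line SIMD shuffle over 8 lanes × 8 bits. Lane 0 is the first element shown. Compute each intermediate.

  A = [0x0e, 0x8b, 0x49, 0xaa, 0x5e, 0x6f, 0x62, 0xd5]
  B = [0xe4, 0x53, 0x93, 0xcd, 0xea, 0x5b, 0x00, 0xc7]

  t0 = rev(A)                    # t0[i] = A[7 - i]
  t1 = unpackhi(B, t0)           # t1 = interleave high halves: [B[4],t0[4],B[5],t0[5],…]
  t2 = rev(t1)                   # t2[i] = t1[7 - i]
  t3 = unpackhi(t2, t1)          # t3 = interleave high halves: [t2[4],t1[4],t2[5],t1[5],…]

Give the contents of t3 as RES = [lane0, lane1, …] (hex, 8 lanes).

  t0: d5 62 6f 5e aa 49 8b 0e
  t1: ea aa 5b 49 00 8b c7 0e
  t2: 0e c7 8b 00 49 5b aa ea
  t3: 49 00 5b 8b aa c7 ea 0e

RES = [ 0x49  0x00  0x5b  0x8b  0xaa  0xc7  0xea  0x0e ]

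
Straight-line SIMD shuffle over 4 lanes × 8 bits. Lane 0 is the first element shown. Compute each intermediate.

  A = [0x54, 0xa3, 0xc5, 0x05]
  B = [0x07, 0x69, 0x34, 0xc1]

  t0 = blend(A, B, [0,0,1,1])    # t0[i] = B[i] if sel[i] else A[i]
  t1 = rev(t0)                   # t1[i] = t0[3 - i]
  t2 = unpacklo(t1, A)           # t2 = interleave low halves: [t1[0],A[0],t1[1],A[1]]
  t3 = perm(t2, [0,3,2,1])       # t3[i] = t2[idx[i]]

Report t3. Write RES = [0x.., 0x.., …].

RES = [0xc1, 0xa3, 0x34, 0x54]

→ t0 |54|a3|34|c1|
→ t1 |c1|34|a3|54|
→ t2 |c1|54|34|a3|
→ t3 |c1|a3|34|54|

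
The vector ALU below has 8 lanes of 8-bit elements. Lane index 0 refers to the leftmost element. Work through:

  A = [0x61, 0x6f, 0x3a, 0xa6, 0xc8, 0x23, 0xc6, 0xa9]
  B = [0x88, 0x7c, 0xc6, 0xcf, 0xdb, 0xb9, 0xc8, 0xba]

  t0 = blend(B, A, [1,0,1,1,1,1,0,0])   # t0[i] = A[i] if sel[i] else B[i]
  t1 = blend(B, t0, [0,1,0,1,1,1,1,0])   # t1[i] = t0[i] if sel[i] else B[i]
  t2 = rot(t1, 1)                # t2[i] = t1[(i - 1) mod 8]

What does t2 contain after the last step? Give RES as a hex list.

RES = [0xba, 0x88, 0x7c, 0xc6, 0xa6, 0xc8, 0x23, 0xc8]

t0 = [0x61, 0x7c, 0x3a, 0xa6, 0xc8, 0x23, 0xc8, 0xba]
t1 = [0x88, 0x7c, 0xc6, 0xa6, 0xc8, 0x23, 0xc8, 0xba]
t2 = [0xba, 0x88, 0x7c, 0xc6, 0xa6, 0xc8, 0x23, 0xc8]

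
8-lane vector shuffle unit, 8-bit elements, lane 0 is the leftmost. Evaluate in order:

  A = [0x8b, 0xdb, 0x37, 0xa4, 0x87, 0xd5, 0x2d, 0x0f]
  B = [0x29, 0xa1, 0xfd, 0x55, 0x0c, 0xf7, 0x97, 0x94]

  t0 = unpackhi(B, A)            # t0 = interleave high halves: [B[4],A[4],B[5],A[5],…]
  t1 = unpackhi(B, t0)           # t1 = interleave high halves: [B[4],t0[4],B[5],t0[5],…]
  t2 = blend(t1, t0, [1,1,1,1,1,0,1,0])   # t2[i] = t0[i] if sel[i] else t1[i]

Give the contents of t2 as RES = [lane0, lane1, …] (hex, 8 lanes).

RES = [ 0x0c  0x87  0xf7  0xd5  0x97  0x94  0x94  0x0f ]

t0 = [0x0c, 0x87, 0xf7, 0xd5, 0x97, 0x2d, 0x94, 0x0f]
t1 = [0x0c, 0x97, 0xf7, 0x2d, 0x97, 0x94, 0x94, 0x0f]
t2 = [0x0c, 0x87, 0xf7, 0xd5, 0x97, 0x94, 0x94, 0x0f]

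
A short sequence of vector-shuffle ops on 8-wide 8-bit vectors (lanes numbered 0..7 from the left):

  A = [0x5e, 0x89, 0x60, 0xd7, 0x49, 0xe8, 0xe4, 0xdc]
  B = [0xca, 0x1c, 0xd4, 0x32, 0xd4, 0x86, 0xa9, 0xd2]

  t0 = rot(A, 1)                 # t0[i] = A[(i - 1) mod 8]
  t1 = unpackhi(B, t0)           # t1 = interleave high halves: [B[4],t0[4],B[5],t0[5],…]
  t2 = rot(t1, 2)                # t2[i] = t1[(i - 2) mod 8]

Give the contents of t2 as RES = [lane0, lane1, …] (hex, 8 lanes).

RES = [ 0xd2  0xe4  0xd4  0xd7  0x86  0x49  0xa9  0xe8 ]

t0 = [0xdc, 0x5e, 0x89, 0x60, 0xd7, 0x49, 0xe8, 0xe4]
t1 = [0xd4, 0xd7, 0x86, 0x49, 0xa9, 0xe8, 0xd2, 0xe4]
t2 = [0xd2, 0xe4, 0xd4, 0xd7, 0x86, 0x49, 0xa9, 0xe8]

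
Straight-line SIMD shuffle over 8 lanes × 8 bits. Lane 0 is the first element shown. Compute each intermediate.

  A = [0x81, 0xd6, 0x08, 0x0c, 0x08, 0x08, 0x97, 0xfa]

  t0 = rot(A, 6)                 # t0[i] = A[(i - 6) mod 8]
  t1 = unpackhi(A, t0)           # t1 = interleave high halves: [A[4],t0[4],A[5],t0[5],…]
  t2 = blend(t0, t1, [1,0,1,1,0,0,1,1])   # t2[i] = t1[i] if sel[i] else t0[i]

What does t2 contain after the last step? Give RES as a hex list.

→ t0 |08|0c|08|08|97|fa|81|d6|
→ t1 |08|97|08|fa|97|81|fa|d6|
→ t2 |08|0c|08|fa|97|fa|fa|d6|

RES = [0x08, 0x0c, 0x08, 0xfa, 0x97, 0xfa, 0xfa, 0xd6]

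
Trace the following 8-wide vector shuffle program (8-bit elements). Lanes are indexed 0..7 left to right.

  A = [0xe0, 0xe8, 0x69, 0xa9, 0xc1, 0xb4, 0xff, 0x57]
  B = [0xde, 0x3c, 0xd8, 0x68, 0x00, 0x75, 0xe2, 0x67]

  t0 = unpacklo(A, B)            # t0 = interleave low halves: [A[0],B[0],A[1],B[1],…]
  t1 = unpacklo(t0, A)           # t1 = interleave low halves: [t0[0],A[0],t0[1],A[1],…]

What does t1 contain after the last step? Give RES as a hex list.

RES = [ 0xe0  0xe0  0xde  0xe8  0xe8  0x69  0x3c  0xa9 ]

→ t0 |e0|de|e8|3c|69|d8|a9|68|
→ t1 |e0|e0|de|e8|e8|69|3c|a9|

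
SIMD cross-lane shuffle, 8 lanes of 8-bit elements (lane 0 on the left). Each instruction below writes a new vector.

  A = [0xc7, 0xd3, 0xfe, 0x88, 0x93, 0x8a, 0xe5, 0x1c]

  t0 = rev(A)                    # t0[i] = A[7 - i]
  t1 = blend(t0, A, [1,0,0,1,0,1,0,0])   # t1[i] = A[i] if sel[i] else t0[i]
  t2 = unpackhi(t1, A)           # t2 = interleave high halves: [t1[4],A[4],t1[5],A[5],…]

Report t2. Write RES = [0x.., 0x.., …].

t0 = [0x1c, 0xe5, 0x8a, 0x93, 0x88, 0xfe, 0xd3, 0xc7]
t1 = [0xc7, 0xe5, 0x8a, 0x88, 0x88, 0x8a, 0xd3, 0xc7]
t2 = [0x88, 0x93, 0x8a, 0x8a, 0xd3, 0xe5, 0xc7, 0x1c]

RES = [0x88, 0x93, 0x8a, 0x8a, 0xd3, 0xe5, 0xc7, 0x1c]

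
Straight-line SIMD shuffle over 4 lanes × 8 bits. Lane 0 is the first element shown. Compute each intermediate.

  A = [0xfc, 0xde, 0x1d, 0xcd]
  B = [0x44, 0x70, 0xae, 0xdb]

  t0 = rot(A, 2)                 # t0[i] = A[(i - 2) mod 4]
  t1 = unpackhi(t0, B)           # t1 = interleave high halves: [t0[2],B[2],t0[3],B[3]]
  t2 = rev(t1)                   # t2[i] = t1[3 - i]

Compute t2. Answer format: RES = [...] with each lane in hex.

→ t0 |1d|cd|fc|de|
→ t1 |fc|ae|de|db|
→ t2 |db|de|ae|fc|

RES = [0xdb, 0xde, 0xae, 0xfc]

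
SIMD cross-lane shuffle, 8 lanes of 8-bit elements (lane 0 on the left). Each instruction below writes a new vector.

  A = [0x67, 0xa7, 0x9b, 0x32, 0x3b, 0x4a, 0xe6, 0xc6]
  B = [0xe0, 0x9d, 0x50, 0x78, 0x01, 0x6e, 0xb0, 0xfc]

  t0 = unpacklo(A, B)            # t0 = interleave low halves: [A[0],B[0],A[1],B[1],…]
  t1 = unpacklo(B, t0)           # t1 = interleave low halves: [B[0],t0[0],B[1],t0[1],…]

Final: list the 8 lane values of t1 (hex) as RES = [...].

RES = [ 0xe0  0x67  0x9d  0xe0  0x50  0xa7  0x78  0x9d ]

→ t0 |67|e0|a7|9d|9b|50|32|78|
→ t1 |e0|67|9d|e0|50|a7|78|9d|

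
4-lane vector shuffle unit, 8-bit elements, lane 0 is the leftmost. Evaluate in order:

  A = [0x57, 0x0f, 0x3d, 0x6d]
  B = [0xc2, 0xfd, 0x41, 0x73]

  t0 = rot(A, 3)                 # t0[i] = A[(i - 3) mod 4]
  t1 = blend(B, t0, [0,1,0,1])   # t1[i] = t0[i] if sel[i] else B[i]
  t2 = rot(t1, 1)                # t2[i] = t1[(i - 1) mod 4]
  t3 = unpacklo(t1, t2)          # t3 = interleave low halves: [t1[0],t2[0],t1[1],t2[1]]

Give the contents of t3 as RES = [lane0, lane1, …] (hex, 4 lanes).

RES = [0xc2, 0x57, 0x3d, 0xc2]

→ t0 |0f|3d|6d|57|
→ t1 |c2|3d|41|57|
→ t2 |57|c2|3d|41|
→ t3 |c2|57|3d|c2|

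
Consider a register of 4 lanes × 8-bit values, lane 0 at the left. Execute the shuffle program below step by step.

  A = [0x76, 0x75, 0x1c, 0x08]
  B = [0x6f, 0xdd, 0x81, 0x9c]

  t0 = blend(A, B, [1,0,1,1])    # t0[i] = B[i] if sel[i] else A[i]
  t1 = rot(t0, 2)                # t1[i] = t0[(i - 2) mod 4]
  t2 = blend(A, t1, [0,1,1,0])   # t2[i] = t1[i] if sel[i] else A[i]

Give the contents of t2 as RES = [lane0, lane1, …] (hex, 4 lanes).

RES = [0x76, 0x9c, 0x6f, 0x08]

  t0: 6f 75 81 9c
  t1: 81 9c 6f 75
  t2: 76 9c 6f 08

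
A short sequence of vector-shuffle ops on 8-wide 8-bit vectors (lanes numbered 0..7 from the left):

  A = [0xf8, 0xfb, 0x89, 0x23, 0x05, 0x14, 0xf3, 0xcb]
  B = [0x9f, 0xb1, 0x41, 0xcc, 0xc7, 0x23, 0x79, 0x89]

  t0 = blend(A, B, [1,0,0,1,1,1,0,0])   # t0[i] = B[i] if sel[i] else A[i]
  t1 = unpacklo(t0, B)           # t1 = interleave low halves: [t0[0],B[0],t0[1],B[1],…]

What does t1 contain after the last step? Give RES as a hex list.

→ t0 |9f|fb|89|cc|c7|23|f3|cb|
→ t1 |9f|9f|fb|b1|89|41|cc|cc|

RES = [0x9f, 0x9f, 0xfb, 0xb1, 0x89, 0x41, 0xcc, 0xcc]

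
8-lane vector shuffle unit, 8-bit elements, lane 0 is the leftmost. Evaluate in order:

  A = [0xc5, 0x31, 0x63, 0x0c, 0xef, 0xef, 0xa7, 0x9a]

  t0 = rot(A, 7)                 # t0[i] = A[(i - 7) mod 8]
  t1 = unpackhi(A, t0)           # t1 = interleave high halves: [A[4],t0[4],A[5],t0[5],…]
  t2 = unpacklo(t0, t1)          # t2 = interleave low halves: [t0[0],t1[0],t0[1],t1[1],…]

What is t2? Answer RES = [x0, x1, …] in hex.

RES = [ 0x31  0xef  0x63  0xef  0x0c  0xef  0xef  0xa7 ]

  t0: 31 63 0c ef ef a7 9a c5
  t1: ef ef ef a7 a7 9a 9a c5
  t2: 31 ef 63 ef 0c ef ef a7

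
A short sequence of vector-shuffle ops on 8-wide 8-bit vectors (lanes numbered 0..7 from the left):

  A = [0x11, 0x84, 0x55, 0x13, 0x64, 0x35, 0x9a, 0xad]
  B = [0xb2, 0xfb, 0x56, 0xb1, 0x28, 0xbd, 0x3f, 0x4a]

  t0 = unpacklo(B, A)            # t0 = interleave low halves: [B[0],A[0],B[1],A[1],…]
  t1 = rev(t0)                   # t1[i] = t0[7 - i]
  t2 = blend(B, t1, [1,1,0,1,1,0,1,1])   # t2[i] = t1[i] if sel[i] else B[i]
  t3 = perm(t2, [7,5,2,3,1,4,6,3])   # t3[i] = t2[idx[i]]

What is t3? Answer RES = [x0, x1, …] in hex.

RES = [0xb2, 0xbd, 0x56, 0x56, 0xb1, 0x84, 0x11, 0x56]

  t0: b2 11 fb 84 56 55 b1 13
  t1: 13 b1 55 56 84 fb 11 b2
  t2: 13 b1 56 56 84 bd 11 b2
  t3: b2 bd 56 56 b1 84 11 56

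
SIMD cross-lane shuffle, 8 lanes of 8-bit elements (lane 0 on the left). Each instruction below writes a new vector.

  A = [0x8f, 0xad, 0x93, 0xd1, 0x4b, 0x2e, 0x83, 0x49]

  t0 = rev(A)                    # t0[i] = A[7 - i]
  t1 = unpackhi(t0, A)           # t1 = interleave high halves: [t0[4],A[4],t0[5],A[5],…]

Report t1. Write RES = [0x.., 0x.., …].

RES = [ 0xd1  0x4b  0x93  0x2e  0xad  0x83  0x8f  0x49 ]

→ t0 |49|83|2e|4b|d1|93|ad|8f|
→ t1 |d1|4b|93|2e|ad|83|8f|49|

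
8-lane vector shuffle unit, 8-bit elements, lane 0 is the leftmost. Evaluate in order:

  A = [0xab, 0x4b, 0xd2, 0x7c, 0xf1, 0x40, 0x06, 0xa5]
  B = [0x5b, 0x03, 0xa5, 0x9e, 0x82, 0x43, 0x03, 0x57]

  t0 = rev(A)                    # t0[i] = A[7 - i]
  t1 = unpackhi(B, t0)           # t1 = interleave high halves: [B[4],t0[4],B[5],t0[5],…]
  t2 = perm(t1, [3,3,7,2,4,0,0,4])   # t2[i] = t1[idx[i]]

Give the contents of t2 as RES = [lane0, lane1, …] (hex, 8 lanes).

t0 = [0xa5, 0x06, 0x40, 0xf1, 0x7c, 0xd2, 0x4b, 0xab]
t1 = [0x82, 0x7c, 0x43, 0xd2, 0x03, 0x4b, 0x57, 0xab]
t2 = [0xd2, 0xd2, 0xab, 0x43, 0x03, 0x82, 0x82, 0x03]

RES = [0xd2, 0xd2, 0xab, 0x43, 0x03, 0x82, 0x82, 0x03]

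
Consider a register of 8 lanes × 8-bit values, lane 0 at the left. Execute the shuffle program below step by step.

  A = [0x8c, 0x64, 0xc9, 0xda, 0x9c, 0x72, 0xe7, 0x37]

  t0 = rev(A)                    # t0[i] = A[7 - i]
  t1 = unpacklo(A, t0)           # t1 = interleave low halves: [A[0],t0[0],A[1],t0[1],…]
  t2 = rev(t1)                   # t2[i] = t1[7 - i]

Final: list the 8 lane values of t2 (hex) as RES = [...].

RES = [ 0x9c  0xda  0x72  0xc9  0xe7  0x64  0x37  0x8c ]

→ t0 |37|e7|72|9c|da|c9|64|8c|
→ t1 |8c|37|64|e7|c9|72|da|9c|
→ t2 |9c|da|72|c9|e7|64|37|8c|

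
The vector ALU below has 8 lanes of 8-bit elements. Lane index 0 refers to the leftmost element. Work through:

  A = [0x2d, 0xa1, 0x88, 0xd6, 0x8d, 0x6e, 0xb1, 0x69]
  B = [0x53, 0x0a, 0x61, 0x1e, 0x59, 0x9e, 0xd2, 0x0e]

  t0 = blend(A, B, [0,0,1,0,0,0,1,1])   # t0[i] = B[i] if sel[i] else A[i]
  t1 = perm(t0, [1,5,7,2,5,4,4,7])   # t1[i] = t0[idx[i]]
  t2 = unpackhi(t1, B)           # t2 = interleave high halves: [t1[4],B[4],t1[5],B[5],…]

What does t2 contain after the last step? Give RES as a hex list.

→ t0 |2d|a1|61|d6|8d|6e|d2|0e|
→ t1 |a1|6e|0e|61|6e|8d|8d|0e|
→ t2 |6e|59|8d|9e|8d|d2|0e|0e|

RES = [0x6e, 0x59, 0x8d, 0x9e, 0x8d, 0xd2, 0x0e, 0x0e]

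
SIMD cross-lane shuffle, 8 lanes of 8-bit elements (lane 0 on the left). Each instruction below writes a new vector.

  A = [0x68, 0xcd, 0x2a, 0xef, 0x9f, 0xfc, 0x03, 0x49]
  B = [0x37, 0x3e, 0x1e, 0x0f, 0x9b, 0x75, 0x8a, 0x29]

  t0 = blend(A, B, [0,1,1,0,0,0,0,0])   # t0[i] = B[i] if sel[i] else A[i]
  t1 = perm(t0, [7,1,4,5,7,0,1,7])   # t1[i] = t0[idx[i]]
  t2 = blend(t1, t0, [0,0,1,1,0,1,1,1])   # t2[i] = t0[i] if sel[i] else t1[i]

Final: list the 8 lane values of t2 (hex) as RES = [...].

→ t0 |68|3e|1e|ef|9f|fc|03|49|
→ t1 |49|3e|9f|fc|49|68|3e|49|
→ t2 |49|3e|1e|ef|49|fc|03|49|

RES = [ 0x49  0x3e  0x1e  0xef  0x49  0xfc  0x03  0x49 ]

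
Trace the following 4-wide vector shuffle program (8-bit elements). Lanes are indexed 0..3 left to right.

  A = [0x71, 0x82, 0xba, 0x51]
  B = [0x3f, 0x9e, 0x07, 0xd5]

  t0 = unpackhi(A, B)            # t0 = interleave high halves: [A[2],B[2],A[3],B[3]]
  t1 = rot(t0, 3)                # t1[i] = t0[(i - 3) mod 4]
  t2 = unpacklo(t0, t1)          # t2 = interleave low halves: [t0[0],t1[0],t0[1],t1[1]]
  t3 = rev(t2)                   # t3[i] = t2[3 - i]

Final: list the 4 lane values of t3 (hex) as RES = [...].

RES = [ 0x51  0x07  0x07  0xba ]

  t0: ba 07 51 d5
  t1: 07 51 d5 ba
  t2: ba 07 07 51
  t3: 51 07 07 ba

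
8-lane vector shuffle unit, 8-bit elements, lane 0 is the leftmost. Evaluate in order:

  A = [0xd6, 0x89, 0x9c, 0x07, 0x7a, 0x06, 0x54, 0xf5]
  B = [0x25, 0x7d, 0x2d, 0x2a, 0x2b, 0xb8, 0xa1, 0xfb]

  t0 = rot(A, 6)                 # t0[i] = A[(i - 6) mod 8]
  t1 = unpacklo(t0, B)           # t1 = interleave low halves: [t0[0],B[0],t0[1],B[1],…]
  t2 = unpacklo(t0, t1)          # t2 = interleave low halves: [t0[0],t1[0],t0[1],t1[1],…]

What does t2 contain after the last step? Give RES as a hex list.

  t0: 9c 07 7a 06 54 f5 d6 89
  t1: 9c 25 07 7d 7a 2d 06 2a
  t2: 9c 9c 07 25 7a 07 06 7d

RES = [ 0x9c  0x9c  0x07  0x25  0x7a  0x07  0x06  0x7d ]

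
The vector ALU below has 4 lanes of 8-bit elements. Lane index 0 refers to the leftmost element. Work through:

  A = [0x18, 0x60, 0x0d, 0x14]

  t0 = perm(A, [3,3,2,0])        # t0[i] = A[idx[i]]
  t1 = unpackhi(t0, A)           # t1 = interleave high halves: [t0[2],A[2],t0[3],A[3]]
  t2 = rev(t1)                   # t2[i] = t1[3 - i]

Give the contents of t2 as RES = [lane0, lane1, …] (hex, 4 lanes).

t0 = [0x14, 0x14, 0x0d, 0x18]
t1 = [0x0d, 0x0d, 0x18, 0x14]
t2 = [0x14, 0x18, 0x0d, 0x0d]

RES = [ 0x14  0x18  0x0d  0x0d ]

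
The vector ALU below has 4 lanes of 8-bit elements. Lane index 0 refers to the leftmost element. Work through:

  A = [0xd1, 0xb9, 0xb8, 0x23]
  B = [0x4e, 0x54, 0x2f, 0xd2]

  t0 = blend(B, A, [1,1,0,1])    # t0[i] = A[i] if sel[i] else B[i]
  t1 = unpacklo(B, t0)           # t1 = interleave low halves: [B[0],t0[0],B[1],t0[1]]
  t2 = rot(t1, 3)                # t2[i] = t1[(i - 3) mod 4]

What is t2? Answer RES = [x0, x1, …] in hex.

t0 = [0xd1, 0xb9, 0x2f, 0x23]
t1 = [0x4e, 0xd1, 0x54, 0xb9]
t2 = [0xd1, 0x54, 0xb9, 0x4e]

RES = [0xd1, 0x54, 0xb9, 0x4e]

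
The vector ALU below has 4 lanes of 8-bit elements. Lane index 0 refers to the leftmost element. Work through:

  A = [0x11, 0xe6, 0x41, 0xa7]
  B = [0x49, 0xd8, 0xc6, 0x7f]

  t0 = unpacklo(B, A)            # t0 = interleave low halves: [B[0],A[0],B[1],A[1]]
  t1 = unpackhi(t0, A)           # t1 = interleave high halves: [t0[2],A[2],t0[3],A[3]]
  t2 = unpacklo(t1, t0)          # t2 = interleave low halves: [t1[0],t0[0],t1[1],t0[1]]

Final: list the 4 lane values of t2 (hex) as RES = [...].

RES = [0xd8, 0x49, 0x41, 0x11]

  t0: 49 11 d8 e6
  t1: d8 41 e6 a7
  t2: d8 49 41 11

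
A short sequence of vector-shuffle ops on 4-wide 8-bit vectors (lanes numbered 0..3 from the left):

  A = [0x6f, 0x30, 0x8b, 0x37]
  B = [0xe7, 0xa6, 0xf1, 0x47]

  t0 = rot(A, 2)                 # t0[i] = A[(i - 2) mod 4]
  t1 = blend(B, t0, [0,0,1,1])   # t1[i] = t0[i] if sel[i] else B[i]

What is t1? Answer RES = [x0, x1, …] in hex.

t0 = [0x8b, 0x37, 0x6f, 0x30]
t1 = [0xe7, 0xa6, 0x6f, 0x30]

RES = [0xe7, 0xa6, 0x6f, 0x30]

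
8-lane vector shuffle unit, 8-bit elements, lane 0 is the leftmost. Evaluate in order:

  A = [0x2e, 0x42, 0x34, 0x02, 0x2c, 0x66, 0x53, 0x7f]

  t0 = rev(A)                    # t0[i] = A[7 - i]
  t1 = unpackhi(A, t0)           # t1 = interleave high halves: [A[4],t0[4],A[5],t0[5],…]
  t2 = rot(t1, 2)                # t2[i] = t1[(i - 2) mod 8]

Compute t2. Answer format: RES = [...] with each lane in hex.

→ t0 |7f|53|66|2c|02|34|42|2e|
→ t1 |2c|02|66|34|53|42|7f|2e|
→ t2 |7f|2e|2c|02|66|34|53|42|

RES = [ 0x7f  0x2e  0x2c  0x02  0x66  0x34  0x53  0x42 ]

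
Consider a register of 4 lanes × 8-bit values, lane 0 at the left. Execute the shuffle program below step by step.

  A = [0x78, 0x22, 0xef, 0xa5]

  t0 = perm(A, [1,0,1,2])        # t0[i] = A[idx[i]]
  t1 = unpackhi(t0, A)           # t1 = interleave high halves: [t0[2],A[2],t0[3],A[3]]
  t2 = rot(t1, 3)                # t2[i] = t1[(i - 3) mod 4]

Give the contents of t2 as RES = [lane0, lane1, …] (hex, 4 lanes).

t0 = [0x22, 0x78, 0x22, 0xef]
t1 = [0x22, 0xef, 0xef, 0xa5]
t2 = [0xef, 0xef, 0xa5, 0x22]

RES = [0xef, 0xef, 0xa5, 0x22]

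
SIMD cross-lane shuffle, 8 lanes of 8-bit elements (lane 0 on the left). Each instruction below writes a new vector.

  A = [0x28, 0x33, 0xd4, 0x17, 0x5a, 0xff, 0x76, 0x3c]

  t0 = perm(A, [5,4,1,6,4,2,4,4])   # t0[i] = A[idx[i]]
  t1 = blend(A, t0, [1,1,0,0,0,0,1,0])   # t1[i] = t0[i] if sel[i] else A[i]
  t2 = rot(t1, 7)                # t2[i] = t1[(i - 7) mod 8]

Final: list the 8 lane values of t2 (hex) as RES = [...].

  t0: ff 5a 33 76 5a d4 5a 5a
  t1: ff 5a d4 17 5a ff 5a 3c
  t2: 5a d4 17 5a ff 5a 3c ff

RES = [ 0x5a  0xd4  0x17  0x5a  0xff  0x5a  0x3c  0xff ]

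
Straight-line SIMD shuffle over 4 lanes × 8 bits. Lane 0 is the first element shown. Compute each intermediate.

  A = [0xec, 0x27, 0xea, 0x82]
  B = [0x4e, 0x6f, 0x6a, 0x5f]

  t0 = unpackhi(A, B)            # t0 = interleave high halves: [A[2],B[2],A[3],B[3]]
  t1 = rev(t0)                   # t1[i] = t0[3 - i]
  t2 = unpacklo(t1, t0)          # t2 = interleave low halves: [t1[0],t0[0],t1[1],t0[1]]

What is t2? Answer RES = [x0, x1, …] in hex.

RES = [0x5f, 0xea, 0x82, 0x6a]

→ t0 |ea|6a|82|5f|
→ t1 |5f|82|6a|ea|
→ t2 |5f|ea|82|6a|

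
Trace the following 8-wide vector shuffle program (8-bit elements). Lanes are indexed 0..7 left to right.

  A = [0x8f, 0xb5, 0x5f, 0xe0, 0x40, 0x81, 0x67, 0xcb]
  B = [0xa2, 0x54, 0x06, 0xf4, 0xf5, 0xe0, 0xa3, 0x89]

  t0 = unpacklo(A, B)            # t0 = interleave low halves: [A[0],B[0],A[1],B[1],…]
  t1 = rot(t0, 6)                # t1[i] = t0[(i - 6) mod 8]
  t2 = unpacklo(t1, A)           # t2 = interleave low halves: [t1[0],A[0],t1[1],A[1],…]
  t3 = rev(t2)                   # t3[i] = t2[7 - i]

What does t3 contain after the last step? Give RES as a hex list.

RES = [ 0xe0  0x06  0x5f  0x5f  0xb5  0x54  0x8f  0xb5 ]

→ t0 |8f|a2|b5|54|5f|06|e0|f4|
→ t1 |b5|54|5f|06|e0|f4|8f|a2|
→ t2 |b5|8f|54|b5|5f|5f|06|e0|
→ t3 |e0|06|5f|5f|b5|54|8f|b5|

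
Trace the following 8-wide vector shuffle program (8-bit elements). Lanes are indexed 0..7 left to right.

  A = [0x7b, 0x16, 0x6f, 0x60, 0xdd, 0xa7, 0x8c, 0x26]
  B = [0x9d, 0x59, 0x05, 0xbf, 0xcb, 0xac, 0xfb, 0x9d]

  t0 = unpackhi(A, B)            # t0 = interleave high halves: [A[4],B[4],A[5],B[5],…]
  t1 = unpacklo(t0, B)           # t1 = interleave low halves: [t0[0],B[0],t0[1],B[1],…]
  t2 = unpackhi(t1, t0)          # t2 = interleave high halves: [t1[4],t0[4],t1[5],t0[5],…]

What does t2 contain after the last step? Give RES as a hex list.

RES = [0xa7, 0x8c, 0x05, 0xfb, 0xac, 0x26, 0xbf, 0x9d]

t0 = [0xdd, 0xcb, 0xa7, 0xac, 0x8c, 0xfb, 0x26, 0x9d]
t1 = [0xdd, 0x9d, 0xcb, 0x59, 0xa7, 0x05, 0xac, 0xbf]
t2 = [0xa7, 0x8c, 0x05, 0xfb, 0xac, 0x26, 0xbf, 0x9d]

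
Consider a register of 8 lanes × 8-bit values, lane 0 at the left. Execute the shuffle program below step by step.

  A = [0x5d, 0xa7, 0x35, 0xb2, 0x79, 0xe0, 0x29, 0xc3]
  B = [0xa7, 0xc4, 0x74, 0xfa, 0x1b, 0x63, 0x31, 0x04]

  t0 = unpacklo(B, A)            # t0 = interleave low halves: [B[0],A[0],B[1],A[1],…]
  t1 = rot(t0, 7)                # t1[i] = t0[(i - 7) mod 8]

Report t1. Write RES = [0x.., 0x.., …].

RES = [0x5d, 0xc4, 0xa7, 0x74, 0x35, 0xfa, 0xb2, 0xa7]

  t0: a7 5d c4 a7 74 35 fa b2
  t1: 5d c4 a7 74 35 fa b2 a7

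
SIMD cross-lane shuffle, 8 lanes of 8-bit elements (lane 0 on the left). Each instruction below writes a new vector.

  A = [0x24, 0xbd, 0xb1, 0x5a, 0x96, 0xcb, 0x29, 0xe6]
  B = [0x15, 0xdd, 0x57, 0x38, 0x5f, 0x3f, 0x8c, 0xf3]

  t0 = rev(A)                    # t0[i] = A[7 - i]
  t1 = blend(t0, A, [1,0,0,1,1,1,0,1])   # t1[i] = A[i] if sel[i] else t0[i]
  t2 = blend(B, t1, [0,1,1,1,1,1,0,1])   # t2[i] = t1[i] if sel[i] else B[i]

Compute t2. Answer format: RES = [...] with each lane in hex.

  t0: e6 29 cb 96 5a b1 bd 24
  t1: 24 29 cb 5a 96 cb bd e6
  t2: 15 29 cb 5a 96 cb 8c e6

RES = [0x15, 0x29, 0xcb, 0x5a, 0x96, 0xcb, 0x8c, 0xe6]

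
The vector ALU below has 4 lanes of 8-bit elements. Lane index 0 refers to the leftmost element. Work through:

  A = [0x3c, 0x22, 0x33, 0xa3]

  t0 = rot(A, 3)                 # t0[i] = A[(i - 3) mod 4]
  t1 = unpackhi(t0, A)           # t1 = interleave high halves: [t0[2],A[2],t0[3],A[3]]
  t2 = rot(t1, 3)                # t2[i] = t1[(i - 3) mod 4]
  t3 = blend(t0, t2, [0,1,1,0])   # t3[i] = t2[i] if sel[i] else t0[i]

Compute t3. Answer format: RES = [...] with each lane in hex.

RES = [ 0x22  0x3c  0xa3  0x3c ]

  t0: 22 33 a3 3c
  t1: a3 33 3c a3
  t2: 33 3c a3 a3
  t3: 22 3c a3 3c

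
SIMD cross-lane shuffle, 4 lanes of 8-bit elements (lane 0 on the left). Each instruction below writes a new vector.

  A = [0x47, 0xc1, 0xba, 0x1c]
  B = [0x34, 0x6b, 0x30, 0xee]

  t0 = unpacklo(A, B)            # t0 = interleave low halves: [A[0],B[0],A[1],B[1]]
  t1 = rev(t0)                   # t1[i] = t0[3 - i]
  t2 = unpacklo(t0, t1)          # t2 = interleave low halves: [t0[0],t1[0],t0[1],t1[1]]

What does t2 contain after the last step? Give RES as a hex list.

RES = [ 0x47  0x6b  0x34  0xc1 ]

t0 = [0x47, 0x34, 0xc1, 0x6b]
t1 = [0x6b, 0xc1, 0x34, 0x47]
t2 = [0x47, 0x6b, 0x34, 0xc1]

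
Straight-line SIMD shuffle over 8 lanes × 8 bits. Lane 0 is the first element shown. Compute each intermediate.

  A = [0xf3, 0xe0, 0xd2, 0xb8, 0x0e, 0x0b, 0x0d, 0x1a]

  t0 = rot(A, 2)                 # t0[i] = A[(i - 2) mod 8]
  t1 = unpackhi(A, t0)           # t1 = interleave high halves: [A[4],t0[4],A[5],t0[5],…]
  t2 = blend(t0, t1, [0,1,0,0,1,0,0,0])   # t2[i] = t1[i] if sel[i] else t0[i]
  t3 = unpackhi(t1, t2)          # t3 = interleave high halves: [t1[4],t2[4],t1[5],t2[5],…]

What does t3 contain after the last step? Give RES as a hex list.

  t0: 0d 1a f3 e0 d2 b8 0e 0b
  t1: 0e d2 0b b8 0d 0e 1a 0b
  t2: 0d d2 f3 e0 0d b8 0e 0b
  t3: 0d 0d 0e b8 1a 0e 0b 0b

RES = [0x0d, 0x0d, 0x0e, 0xb8, 0x1a, 0x0e, 0x0b, 0x0b]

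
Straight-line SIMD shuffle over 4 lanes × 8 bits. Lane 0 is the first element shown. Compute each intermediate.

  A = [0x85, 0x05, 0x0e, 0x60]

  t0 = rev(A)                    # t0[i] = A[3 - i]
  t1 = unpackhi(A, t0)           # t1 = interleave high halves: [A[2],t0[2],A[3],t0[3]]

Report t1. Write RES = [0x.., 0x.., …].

t0 = [0x60, 0x0e, 0x05, 0x85]
t1 = [0x0e, 0x05, 0x60, 0x85]

RES = [ 0x0e  0x05  0x60  0x85 ]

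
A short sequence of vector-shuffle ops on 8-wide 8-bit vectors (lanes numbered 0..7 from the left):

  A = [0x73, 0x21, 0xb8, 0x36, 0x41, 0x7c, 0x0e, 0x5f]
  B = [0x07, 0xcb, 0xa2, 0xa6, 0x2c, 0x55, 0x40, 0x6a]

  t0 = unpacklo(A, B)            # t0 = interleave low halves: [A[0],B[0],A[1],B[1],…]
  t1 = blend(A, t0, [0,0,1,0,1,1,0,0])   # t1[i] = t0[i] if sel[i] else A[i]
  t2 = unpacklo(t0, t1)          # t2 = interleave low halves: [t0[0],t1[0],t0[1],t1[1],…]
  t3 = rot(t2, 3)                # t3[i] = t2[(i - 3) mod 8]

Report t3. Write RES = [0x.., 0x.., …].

RES = [0x21, 0xcb, 0x36, 0x73, 0x73, 0x07, 0x21, 0x21]

t0 = [0x73, 0x07, 0x21, 0xcb, 0xb8, 0xa2, 0x36, 0xa6]
t1 = [0x73, 0x21, 0x21, 0x36, 0xb8, 0xa2, 0x0e, 0x5f]
t2 = [0x73, 0x73, 0x07, 0x21, 0x21, 0x21, 0xcb, 0x36]
t3 = [0x21, 0xcb, 0x36, 0x73, 0x73, 0x07, 0x21, 0x21]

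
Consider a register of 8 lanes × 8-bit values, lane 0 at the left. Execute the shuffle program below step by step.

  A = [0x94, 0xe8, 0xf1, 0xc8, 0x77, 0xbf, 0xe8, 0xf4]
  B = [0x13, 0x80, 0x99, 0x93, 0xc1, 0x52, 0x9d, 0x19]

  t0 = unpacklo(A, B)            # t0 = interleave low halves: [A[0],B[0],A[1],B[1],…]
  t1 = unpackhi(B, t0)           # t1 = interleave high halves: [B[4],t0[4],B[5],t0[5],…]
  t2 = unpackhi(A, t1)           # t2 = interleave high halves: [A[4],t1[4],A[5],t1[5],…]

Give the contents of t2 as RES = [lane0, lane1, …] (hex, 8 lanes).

t0 = [0x94, 0x13, 0xe8, 0x80, 0xf1, 0x99, 0xc8, 0x93]
t1 = [0xc1, 0xf1, 0x52, 0x99, 0x9d, 0xc8, 0x19, 0x93]
t2 = [0x77, 0x9d, 0xbf, 0xc8, 0xe8, 0x19, 0xf4, 0x93]

RES = [ 0x77  0x9d  0xbf  0xc8  0xe8  0x19  0xf4  0x93 ]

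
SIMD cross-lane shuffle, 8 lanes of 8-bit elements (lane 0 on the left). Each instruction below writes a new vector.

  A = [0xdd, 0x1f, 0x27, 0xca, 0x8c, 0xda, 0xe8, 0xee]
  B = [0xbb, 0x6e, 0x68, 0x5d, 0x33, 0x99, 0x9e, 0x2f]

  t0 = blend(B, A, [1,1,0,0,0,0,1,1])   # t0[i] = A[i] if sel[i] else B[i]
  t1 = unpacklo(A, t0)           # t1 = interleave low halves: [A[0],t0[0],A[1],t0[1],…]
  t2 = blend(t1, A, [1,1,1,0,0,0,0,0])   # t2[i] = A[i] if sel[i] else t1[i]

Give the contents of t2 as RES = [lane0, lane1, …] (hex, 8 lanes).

t0 = [0xdd, 0x1f, 0x68, 0x5d, 0x33, 0x99, 0xe8, 0xee]
t1 = [0xdd, 0xdd, 0x1f, 0x1f, 0x27, 0x68, 0xca, 0x5d]
t2 = [0xdd, 0x1f, 0x27, 0x1f, 0x27, 0x68, 0xca, 0x5d]

RES = [0xdd, 0x1f, 0x27, 0x1f, 0x27, 0x68, 0xca, 0x5d]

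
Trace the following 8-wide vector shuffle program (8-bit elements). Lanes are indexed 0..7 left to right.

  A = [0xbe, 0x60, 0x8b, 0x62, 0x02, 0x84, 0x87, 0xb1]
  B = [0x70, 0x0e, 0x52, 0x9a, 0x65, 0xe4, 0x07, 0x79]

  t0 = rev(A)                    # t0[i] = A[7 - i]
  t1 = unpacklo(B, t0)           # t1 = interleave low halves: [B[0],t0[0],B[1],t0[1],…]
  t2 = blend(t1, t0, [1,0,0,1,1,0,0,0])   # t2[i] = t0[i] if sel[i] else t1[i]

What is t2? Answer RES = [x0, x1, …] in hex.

  t0: b1 87 84 02 62 8b 60 be
  t1: 70 b1 0e 87 52 84 9a 02
  t2: b1 b1 0e 02 62 84 9a 02

RES = [ 0xb1  0xb1  0x0e  0x02  0x62  0x84  0x9a  0x02 ]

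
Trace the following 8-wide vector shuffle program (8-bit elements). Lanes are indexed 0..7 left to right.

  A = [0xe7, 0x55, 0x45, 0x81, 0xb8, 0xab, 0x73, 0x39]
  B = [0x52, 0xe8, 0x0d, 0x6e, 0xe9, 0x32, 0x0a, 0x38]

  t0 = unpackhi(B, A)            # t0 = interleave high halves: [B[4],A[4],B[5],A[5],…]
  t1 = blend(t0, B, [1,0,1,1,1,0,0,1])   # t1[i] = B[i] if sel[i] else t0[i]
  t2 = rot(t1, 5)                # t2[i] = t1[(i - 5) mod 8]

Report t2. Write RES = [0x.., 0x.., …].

RES = [ 0x6e  0xe9  0x73  0x38  0x38  0x52  0xb8  0x0d ]

  t0: e9 b8 32 ab 0a 73 38 39
  t1: 52 b8 0d 6e e9 73 38 38
  t2: 6e e9 73 38 38 52 b8 0d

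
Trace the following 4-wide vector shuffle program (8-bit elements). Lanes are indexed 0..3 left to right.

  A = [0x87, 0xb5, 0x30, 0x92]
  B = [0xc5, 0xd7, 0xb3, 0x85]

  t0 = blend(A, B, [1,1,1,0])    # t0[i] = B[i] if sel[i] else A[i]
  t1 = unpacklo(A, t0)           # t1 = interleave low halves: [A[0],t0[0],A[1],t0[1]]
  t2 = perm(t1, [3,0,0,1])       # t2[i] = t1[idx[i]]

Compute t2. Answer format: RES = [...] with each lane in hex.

RES = [ 0xd7  0x87  0x87  0xc5 ]

  t0: c5 d7 b3 92
  t1: 87 c5 b5 d7
  t2: d7 87 87 c5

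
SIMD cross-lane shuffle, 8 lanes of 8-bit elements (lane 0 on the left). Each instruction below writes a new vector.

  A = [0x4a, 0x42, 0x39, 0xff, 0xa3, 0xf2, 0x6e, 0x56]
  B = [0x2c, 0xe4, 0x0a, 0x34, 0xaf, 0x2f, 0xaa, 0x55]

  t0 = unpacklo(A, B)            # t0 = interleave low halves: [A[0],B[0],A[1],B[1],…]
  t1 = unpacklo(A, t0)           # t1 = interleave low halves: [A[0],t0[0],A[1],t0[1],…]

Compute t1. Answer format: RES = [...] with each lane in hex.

  t0: 4a 2c 42 e4 39 0a ff 34
  t1: 4a 4a 42 2c 39 42 ff e4

RES = [ 0x4a  0x4a  0x42  0x2c  0x39  0x42  0xff  0xe4 ]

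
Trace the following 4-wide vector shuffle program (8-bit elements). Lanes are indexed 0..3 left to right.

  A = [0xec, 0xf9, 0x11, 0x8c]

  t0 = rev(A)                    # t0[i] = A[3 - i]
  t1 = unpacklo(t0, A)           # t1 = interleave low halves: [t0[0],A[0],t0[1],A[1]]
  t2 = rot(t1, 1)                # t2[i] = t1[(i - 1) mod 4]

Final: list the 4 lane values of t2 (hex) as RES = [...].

RES = [ 0xf9  0x8c  0xec  0x11 ]

→ t0 |8c|11|f9|ec|
→ t1 |8c|ec|11|f9|
→ t2 |f9|8c|ec|11|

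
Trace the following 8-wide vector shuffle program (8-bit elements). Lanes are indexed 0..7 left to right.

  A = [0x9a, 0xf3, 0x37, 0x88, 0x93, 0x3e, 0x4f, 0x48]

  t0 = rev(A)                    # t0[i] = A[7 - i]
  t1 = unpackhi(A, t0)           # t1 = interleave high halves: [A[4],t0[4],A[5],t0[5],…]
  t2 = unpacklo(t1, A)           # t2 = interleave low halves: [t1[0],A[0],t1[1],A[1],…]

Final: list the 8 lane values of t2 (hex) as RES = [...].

→ t0 |48|4f|3e|93|88|37|f3|9a|
→ t1 |93|88|3e|37|4f|f3|48|9a|
→ t2 |93|9a|88|f3|3e|37|37|88|

RES = [ 0x93  0x9a  0x88  0xf3  0x3e  0x37  0x37  0x88 ]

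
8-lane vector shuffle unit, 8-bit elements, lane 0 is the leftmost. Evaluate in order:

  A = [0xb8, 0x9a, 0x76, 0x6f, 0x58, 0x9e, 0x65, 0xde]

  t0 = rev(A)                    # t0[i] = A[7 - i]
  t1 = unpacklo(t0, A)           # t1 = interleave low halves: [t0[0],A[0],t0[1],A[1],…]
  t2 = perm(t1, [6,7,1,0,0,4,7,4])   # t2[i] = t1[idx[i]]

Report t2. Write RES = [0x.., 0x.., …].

RES = [ 0x58  0x6f  0xb8  0xde  0xde  0x9e  0x6f  0x9e ]

→ t0 |de|65|9e|58|6f|76|9a|b8|
→ t1 |de|b8|65|9a|9e|76|58|6f|
→ t2 |58|6f|b8|de|de|9e|6f|9e|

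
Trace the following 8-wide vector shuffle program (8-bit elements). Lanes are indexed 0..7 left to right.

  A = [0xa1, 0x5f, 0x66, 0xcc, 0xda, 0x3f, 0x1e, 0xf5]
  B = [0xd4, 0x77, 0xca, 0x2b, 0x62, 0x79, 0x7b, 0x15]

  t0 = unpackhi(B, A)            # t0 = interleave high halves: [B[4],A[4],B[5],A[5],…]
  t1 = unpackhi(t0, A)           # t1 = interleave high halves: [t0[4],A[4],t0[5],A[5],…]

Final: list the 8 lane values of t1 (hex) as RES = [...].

  t0: 62 da 79 3f 7b 1e 15 f5
  t1: 7b da 1e 3f 15 1e f5 f5

RES = [ 0x7b  0xda  0x1e  0x3f  0x15  0x1e  0xf5  0xf5 ]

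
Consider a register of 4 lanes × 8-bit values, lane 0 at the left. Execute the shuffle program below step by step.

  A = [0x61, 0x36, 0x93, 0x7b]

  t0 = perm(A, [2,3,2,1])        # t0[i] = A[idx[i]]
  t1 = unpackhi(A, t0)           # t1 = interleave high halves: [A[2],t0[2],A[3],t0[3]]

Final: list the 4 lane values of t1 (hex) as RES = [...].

RES = [0x93, 0x93, 0x7b, 0x36]

→ t0 |93|7b|93|36|
→ t1 |93|93|7b|36|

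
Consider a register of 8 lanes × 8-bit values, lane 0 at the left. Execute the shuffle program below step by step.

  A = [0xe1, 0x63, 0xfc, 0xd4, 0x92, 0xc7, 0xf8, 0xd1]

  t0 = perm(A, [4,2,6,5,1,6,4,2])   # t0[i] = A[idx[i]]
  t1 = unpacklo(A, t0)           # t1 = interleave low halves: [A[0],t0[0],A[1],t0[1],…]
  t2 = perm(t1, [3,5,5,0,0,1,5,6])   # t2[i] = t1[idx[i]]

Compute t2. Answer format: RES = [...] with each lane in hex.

  t0: 92 fc f8 c7 63 f8 92 fc
  t1: e1 92 63 fc fc f8 d4 c7
  t2: fc f8 f8 e1 e1 92 f8 d4

RES = [ 0xfc  0xf8  0xf8  0xe1  0xe1  0x92  0xf8  0xd4 ]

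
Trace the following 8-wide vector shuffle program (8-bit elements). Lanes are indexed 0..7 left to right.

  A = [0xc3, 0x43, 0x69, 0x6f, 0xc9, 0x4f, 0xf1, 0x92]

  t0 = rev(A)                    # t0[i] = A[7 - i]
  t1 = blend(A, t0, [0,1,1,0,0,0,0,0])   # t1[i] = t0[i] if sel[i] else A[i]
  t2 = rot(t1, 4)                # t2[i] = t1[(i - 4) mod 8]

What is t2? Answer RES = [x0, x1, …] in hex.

→ t0 |92|f1|4f|c9|6f|69|43|c3|
→ t1 |c3|f1|4f|6f|c9|4f|f1|92|
→ t2 |c9|4f|f1|92|c3|f1|4f|6f|

RES = [0xc9, 0x4f, 0xf1, 0x92, 0xc3, 0xf1, 0x4f, 0x6f]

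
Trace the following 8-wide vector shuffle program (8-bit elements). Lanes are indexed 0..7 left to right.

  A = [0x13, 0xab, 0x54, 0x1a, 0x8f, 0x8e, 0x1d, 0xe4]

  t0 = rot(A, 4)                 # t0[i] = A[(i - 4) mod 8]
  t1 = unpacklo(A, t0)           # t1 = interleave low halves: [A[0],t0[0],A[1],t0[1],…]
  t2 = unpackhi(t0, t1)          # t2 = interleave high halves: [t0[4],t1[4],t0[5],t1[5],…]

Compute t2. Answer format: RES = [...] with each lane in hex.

RES = [ 0x13  0x54  0xab  0x1d  0x54  0x1a  0x1a  0xe4 ]

  t0: 8f 8e 1d e4 13 ab 54 1a
  t1: 13 8f ab 8e 54 1d 1a e4
  t2: 13 54 ab 1d 54 1a 1a e4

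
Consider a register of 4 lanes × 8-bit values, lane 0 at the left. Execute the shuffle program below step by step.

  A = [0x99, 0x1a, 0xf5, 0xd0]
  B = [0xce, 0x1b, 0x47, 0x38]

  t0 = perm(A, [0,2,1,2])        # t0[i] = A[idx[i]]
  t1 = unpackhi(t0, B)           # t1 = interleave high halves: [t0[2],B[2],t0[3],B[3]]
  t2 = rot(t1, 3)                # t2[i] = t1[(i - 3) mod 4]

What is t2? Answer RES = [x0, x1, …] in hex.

→ t0 |99|f5|1a|f5|
→ t1 |1a|47|f5|38|
→ t2 |47|f5|38|1a|

RES = [ 0x47  0xf5  0x38  0x1a ]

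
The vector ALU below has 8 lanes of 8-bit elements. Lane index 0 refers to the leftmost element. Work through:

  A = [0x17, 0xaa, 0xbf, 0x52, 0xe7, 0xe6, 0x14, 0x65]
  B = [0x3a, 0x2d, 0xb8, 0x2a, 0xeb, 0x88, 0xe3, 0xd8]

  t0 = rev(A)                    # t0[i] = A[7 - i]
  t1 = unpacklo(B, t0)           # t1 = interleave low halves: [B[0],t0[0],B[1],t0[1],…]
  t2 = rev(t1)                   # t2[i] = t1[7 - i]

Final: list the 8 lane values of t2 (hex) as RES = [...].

RES = [0xe7, 0x2a, 0xe6, 0xb8, 0x14, 0x2d, 0x65, 0x3a]

→ t0 |65|14|e6|e7|52|bf|aa|17|
→ t1 |3a|65|2d|14|b8|e6|2a|e7|
→ t2 |e7|2a|e6|b8|14|2d|65|3a|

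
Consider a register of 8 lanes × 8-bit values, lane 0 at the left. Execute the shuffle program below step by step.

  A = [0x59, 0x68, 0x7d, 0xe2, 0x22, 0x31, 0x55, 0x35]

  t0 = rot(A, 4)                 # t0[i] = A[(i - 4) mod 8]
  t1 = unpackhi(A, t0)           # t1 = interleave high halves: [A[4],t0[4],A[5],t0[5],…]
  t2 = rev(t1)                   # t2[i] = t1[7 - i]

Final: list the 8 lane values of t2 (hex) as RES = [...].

RES = [0xe2, 0x35, 0x7d, 0x55, 0x68, 0x31, 0x59, 0x22]

→ t0 |22|31|55|35|59|68|7d|e2|
→ t1 |22|59|31|68|55|7d|35|e2|
→ t2 |e2|35|7d|55|68|31|59|22|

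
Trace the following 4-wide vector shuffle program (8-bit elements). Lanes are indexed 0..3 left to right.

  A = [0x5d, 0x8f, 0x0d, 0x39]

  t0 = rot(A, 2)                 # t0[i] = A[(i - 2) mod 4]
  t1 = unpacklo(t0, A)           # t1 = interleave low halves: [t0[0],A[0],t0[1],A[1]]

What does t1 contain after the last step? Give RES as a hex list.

→ t0 |0d|39|5d|8f|
→ t1 |0d|5d|39|8f|

RES = [0x0d, 0x5d, 0x39, 0x8f]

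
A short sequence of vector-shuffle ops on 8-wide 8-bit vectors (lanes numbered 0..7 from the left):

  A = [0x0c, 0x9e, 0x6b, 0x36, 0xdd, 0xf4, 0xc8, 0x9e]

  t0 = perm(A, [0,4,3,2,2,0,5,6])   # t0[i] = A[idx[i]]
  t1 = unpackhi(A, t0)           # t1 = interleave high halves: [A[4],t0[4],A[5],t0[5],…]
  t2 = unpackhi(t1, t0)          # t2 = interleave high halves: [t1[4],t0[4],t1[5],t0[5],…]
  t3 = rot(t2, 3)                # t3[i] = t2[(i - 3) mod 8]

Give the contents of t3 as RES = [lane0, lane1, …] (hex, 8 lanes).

t0 = [0x0c, 0xdd, 0x36, 0x6b, 0x6b, 0x0c, 0xf4, 0xc8]
t1 = [0xdd, 0x6b, 0xf4, 0x0c, 0xc8, 0xf4, 0x9e, 0xc8]
t2 = [0xc8, 0x6b, 0xf4, 0x0c, 0x9e, 0xf4, 0xc8, 0xc8]
t3 = [0xf4, 0xc8, 0xc8, 0xc8, 0x6b, 0xf4, 0x0c, 0x9e]

RES = [ 0xf4  0xc8  0xc8  0xc8  0x6b  0xf4  0x0c  0x9e ]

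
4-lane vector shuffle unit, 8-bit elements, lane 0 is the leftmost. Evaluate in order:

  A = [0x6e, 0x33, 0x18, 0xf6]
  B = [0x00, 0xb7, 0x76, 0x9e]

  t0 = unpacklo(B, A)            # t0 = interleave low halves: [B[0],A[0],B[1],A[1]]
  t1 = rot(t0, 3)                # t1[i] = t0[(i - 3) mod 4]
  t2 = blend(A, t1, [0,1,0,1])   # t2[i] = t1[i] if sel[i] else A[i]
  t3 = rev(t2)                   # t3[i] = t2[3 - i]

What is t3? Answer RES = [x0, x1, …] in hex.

t0 = [0x00, 0x6e, 0xb7, 0x33]
t1 = [0x6e, 0xb7, 0x33, 0x00]
t2 = [0x6e, 0xb7, 0x18, 0x00]
t3 = [0x00, 0x18, 0xb7, 0x6e]

RES = [0x00, 0x18, 0xb7, 0x6e]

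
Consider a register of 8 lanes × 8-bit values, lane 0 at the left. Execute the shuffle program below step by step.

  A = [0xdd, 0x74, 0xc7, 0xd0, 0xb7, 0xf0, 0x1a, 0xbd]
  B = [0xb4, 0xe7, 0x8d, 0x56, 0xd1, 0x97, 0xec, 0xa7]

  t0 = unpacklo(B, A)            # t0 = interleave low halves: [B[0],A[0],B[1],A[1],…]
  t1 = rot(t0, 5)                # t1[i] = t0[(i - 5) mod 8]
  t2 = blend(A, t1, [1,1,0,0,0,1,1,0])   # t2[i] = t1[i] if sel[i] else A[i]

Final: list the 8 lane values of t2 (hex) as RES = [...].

t0 = [0xb4, 0xdd, 0xe7, 0x74, 0x8d, 0xc7, 0x56, 0xd0]
t1 = [0x74, 0x8d, 0xc7, 0x56, 0xd0, 0xb4, 0xdd, 0xe7]
t2 = [0x74, 0x8d, 0xc7, 0xd0, 0xb7, 0xb4, 0xdd, 0xbd]

RES = [0x74, 0x8d, 0xc7, 0xd0, 0xb7, 0xb4, 0xdd, 0xbd]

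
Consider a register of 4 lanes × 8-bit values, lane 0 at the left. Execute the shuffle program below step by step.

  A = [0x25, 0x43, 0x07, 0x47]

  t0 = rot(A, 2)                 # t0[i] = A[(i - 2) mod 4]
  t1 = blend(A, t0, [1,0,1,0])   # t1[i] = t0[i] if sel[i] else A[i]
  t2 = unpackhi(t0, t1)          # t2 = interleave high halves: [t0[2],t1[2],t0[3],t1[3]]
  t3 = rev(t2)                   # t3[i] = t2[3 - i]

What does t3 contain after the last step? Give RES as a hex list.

t0 = [0x07, 0x47, 0x25, 0x43]
t1 = [0x07, 0x43, 0x25, 0x47]
t2 = [0x25, 0x25, 0x43, 0x47]
t3 = [0x47, 0x43, 0x25, 0x25]

RES = [0x47, 0x43, 0x25, 0x25]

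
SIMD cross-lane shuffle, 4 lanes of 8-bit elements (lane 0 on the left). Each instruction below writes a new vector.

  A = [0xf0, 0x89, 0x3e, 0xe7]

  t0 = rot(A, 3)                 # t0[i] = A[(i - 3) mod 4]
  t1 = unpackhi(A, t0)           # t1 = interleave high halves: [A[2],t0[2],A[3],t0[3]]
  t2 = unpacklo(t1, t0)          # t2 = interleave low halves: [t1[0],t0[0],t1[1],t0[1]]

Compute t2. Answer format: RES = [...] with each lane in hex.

→ t0 |89|3e|e7|f0|
→ t1 |3e|e7|e7|f0|
→ t2 |3e|89|e7|3e|

RES = [ 0x3e  0x89  0xe7  0x3e ]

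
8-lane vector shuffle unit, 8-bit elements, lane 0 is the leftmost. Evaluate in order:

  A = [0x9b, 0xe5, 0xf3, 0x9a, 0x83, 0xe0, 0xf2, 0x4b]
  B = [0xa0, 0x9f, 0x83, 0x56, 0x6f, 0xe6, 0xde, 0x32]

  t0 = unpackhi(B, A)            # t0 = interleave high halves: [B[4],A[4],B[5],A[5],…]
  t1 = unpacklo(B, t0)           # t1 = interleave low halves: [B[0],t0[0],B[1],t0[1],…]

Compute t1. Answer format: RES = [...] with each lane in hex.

RES = [ 0xa0  0x6f  0x9f  0x83  0x83  0xe6  0x56  0xe0 ]

t0 = [0x6f, 0x83, 0xe6, 0xe0, 0xde, 0xf2, 0x32, 0x4b]
t1 = [0xa0, 0x6f, 0x9f, 0x83, 0x83, 0xe6, 0x56, 0xe0]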